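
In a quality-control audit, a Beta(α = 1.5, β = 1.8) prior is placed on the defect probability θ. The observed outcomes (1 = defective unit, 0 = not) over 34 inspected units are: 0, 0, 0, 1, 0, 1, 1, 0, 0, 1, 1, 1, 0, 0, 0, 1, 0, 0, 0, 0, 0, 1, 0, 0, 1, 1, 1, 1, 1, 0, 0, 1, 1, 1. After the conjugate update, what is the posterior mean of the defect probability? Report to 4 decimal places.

0.4692

The Beta prior is conjugate to a Binomial/Bernoulli likelihood; the update adds successes to α and failures to β.
Posterior: Beta(α+k, β+n−k) = Beta(1.5+16, 1.8+18) = Beta(17.5, 19.8).
Posterior mean = α/(α+β) = 17.5/37.3 = 0.4692.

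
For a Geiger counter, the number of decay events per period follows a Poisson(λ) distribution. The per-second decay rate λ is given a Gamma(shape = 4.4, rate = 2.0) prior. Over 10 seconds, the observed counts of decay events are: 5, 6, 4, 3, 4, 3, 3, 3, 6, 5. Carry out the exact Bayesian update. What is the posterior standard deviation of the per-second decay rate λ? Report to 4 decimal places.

With a Gamma(shape α, rate β) prior, the Poisson likelihood is conjugate: the posterior is Gamma(α + ΣXᵢ, β + n).
Sum of counts S = 42 over n = 10 seconds.
Posterior: Gamma(α+S, β+n) = Gamma(4.4+42, 2.0+10) = Gamma(46.4, 12.0).
SD = √α/β = √46.4/12.0 = 0.5676.

0.5676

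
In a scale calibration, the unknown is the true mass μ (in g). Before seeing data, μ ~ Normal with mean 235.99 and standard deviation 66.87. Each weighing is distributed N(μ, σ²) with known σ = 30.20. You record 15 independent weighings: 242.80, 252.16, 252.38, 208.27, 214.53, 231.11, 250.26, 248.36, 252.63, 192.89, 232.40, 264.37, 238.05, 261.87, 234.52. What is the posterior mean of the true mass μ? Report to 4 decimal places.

238.4071

For Normal data with known variance σ², a Normal(μ₀, σ₀²) prior on μ is conjugate. Posterior precision = 1/σ₀² + n/σ²; posterior mean is the precision-weighted average of μ₀ and x̄.
Σxᵢ = 242.80 + 252.16 + 252.38 + 208.27 + 214.53 + 231.11 + 250.26 + 248.36 + 252.63 + 192.89 + 232.40 + 264.37 + 238.05 + 261.87 + 234.52 = 3576.6, so n·x̄ = 3576.6.
σ₀² = 66.87² = 4471.5969, σ² = 30.20² = 912.04; σ² + n·σ₀² = 912.04 + 15·4471.5969 = 67985.9935.
Posterior mean = (μ₀/σ₀² + n·x̄/σ²)/(1/σ₀² + n/σ²) = (σ²·μ₀ + σ₀²·n·x̄)/(σ² + n·σ₀²) = (912.04·235.99 + 4471.5969·3576.6)/67985.9935 = 16208345.79214/67985.9935 = 238.4071.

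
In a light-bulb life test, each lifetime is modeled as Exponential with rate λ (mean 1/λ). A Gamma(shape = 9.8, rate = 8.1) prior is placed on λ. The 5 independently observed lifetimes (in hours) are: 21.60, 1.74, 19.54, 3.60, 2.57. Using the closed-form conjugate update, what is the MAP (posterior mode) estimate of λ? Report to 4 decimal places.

With a Gamma(shape α, rate β) prior on the exponential rate λ, the posterior after n observations with total T = Σxᵢ is Gamma(α+n, β+T).
Sum of observations T = 49.05 hours; n = 5.
Posterior: Gamma(9.8+5, 8.1+49.05) = Gamma(14.8, 57.15).
Mode = (α−1)/β = 0.2415.

0.2415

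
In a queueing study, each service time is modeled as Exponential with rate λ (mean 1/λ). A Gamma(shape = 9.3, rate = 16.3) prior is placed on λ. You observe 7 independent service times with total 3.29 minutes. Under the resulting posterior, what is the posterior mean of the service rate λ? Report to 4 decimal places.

With a Gamma(shape α, rate β) prior on the exponential rate λ, the posterior after n observations with total T = Σxᵢ is Gamma(α+n, β+T).
Posterior: Gamma(9.3+7, 16.3+3.29) = Gamma(16.3, 19.59).
Posterior mean of λ = α/β = 16.3/19.59 = 0.8321.

0.8321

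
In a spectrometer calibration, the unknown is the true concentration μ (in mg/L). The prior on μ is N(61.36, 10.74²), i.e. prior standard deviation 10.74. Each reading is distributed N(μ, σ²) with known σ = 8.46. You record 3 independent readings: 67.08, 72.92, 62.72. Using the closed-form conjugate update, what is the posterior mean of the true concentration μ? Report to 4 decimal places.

66.5085

For Normal data with known variance σ², a Normal(μ₀, σ₀²) prior on μ is conjugate. Posterior precision = 1/σ₀² + n/σ²; posterior mean is the precision-weighted average of μ₀ and x̄.
Σxᵢ = 67.08 + 72.92 + 62.72 = 202.72, so n·x̄ = 202.72.
σ₀² = 10.74² = 115.3476, σ² = 8.46² = 71.5716; σ² + n·σ₀² = 71.5716 + 3·115.3476 = 417.6144.
Posterior mean = (μ₀/σ₀² + n·x̄/σ²)/(1/σ₀² + n/σ²) = (σ²·μ₀ + σ₀²·n·x̄)/(σ² + n·σ₀²) = (71.5716·61.36 + 115.3476·202.72)/417.6144 = 27774.898848/417.6144 = 66.5085.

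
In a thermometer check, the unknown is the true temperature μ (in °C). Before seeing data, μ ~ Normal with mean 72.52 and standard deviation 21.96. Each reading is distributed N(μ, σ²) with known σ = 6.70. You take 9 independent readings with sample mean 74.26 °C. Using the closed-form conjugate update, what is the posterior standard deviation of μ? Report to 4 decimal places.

For Normal data with known variance σ², a Normal(μ₀, σ₀²) prior on μ is conjugate. Posterior precision = 1/σ₀² + n/σ²; posterior mean is the precision-weighted average of μ₀ and x̄.
σ₀² = 21.96² = 482.2416, σ² = 6.70² = 44.89; σ² + n·σ₀² = 44.89 + 9·482.2416 = 4385.0644.
Posterior precision = 1/σ₀² + n/σ² = 1/482.2416 + 9/44.89 = (σ² + n·σ₀²)/(σ₀²σ²) = 4385.0644/(482.2416·44.89); posterior variance σₙ² = σ₀²σ²/(σ² + n·σ₀²) = 482.2416·44.89/4385.0644 = 4.936718.
Posterior SD = √σₙ² = √(482.2416·44.89/4385.0644) = 2.2219.

2.2219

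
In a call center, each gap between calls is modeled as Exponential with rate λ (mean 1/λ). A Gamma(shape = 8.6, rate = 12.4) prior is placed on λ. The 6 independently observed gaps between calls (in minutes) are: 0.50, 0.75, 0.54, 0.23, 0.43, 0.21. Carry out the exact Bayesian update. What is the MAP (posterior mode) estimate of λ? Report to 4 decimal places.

With a Gamma(shape α, rate β) prior on the exponential rate λ, the posterior after n observations with total T = Σxᵢ is Gamma(α+n, β+T).
Sum of observations T = 2.66 minutes; n = 6.
Posterior: Gamma(8.6+6, 12.4+2.66) = Gamma(14.6, 15.06).
Mode = (α−1)/β = 0.9031.

0.9031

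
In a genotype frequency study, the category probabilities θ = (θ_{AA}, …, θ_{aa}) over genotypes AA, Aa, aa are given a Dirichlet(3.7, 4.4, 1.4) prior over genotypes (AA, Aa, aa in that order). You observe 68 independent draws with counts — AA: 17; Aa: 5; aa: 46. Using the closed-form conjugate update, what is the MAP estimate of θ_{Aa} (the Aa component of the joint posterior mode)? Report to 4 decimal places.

The Dirichlet prior is conjugate to the Multinomial likelihood: each posterior αⱼ = prior αⱼ + observed count nⱼ.
Posterior concentration: (20.7, 9.4, 47.4), total = 77.5.
Joint mode component: (α_{Aa}−1)/(Σα−K) = 8.4/74.5 = 0.1128.

0.1128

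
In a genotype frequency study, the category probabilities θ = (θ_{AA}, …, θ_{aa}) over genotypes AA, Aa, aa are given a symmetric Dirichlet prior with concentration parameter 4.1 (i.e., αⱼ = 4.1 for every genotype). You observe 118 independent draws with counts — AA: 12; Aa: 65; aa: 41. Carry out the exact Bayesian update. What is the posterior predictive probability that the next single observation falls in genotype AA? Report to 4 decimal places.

0.1236

The Dirichlet prior is conjugate to the Multinomial likelihood: each posterior αⱼ = prior αⱼ + observed count nⱼ.
Posterior concentration: (16.1, 69.1, 45.1), total = 130.3.
P(next = AA | data) = α_{AA}/Σα = 0.1236.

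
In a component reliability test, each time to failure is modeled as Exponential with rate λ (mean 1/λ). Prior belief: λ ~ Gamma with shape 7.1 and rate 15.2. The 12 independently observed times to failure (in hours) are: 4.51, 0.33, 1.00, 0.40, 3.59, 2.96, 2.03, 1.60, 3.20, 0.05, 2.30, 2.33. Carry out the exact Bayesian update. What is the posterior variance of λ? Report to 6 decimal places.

With a Gamma(shape α, rate β) prior on the exponential rate λ, the posterior after n observations with total T = Σxᵢ is Gamma(α+n, β+T).
Sum of observations T = 24.30 hours; n = 12.
Posterior: Gamma(7.1+12, 15.2+24.30) = Gamma(19.1, 39.50).
Var = α/β² = 0.012242.

0.012242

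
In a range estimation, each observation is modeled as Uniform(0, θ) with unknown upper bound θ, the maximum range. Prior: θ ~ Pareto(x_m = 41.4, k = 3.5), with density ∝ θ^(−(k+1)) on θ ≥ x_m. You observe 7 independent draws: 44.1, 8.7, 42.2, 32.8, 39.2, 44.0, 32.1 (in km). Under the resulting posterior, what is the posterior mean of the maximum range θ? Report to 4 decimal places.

A Pareto(scale x_m, shape k) prior on the upper bound θ of Uniform(0, θ) is conjugate: posterior is Pareto(max(x_m, max xᵢ), k + n).
Sample maximum = 44.1; prior scale x_m = 41.4 → posterior scale = max = 44.1.
Posterior shape = 3.5 + 7 = 10.5.
E[θ|data] = k·x_m/(k−1) = 10.5·44.1/9.5 = 48.7421.

48.7421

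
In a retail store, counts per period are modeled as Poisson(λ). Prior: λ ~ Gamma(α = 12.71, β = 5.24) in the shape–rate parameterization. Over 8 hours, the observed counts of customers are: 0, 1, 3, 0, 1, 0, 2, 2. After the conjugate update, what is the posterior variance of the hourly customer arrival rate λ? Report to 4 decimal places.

0.1238

With a Gamma(shape α, rate β) prior, the Poisson likelihood is conjugate: the posterior is Gamma(α + ΣXᵢ, β + n).
Sum of counts S = 9 over n = 8 hours.
Posterior: Gamma(α+S, β+n) = Gamma(12.71+9, 5.24+8) = Gamma(21.71, 13.24).
Var = α/β² = 21.71/13.24² = 0.1238.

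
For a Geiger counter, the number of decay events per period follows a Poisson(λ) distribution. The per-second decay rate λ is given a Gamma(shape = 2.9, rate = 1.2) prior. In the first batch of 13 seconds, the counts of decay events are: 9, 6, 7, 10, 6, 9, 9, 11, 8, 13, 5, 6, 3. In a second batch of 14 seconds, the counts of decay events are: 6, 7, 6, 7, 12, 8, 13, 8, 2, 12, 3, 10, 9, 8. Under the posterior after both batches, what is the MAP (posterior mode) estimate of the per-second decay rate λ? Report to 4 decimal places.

With a Gamma(shape α, rate β) prior, the Poisson likelihood is conjugate: the posterior is Gamma(α + ΣXᵢ, β + n).
Batch 1: sum of counts S = 102 over n = 13 seconds.
After batch 1: Gamma(α+S, β+n) = Gamma(2.9+102, 1.2+13) = Gamma(104.9, 14.2).
Batch 2: sum of counts S = 111 over n = 14 seconds.
After batch 2: Gamma(α+S, β+n) = Gamma(104.9+111, 14.2+14) = Gamma(215.9, 28.2).
Mode of Gamma(α,β) for α≥1 is (α−1)/β = 214.9/28.2 = 7.6206.

7.6206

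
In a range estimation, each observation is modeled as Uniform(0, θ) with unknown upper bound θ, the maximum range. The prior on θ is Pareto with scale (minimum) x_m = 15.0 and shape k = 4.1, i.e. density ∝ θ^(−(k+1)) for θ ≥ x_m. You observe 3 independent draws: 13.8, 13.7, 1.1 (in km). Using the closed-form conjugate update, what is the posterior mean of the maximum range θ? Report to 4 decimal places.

17.4590

A Pareto(scale x_m, shape k) prior on the upper bound θ of Uniform(0, θ) is conjugate: posterior is Pareto(max(x_m, max xᵢ), k + n).
Sample maximum = 13.8; prior scale x_m = 15.0 → posterior scale = max = 15.0.
Posterior shape = 4.1 + 3 = 7.1.
E[θ|data] = k·x_m/(k−1) = 7.1·15.0/6.1 = 17.4590.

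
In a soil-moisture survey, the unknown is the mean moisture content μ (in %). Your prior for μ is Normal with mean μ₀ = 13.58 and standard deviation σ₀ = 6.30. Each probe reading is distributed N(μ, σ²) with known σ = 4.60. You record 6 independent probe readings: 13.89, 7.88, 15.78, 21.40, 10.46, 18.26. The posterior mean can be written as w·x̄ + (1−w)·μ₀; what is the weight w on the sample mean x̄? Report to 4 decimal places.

For Normal data with known variance σ², a Normal(μ₀, σ₀²) prior on μ is conjugate. Posterior precision = 1/σ₀² + n/σ²; posterior mean is the precision-weighted average of μ₀ and x̄.
σ₀² = 6.30² = 39.69, σ² = 4.60² = 21.16. Prior precision 1/σ₀² = 1/39.69; data precision n/σ² = 6/21.16.
w = (n/σ²)/(1/σ₀² + n/σ²) = n·σ₀²/(σ² + n·σ₀²) = 6·39.69/(21.16 + 6·39.69) = 238.14/259.3 = 0.9184.

0.9184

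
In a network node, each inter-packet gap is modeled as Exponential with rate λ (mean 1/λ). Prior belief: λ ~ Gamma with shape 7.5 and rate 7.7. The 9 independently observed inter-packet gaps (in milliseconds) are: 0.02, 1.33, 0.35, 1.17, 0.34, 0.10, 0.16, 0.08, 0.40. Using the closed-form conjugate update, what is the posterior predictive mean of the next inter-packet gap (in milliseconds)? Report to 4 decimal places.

With a Gamma(shape α, rate β) prior on the exponential rate λ, the posterior after n observations with total T = Σxᵢ is Gamma(α+n, β+T).
Sum of observations T = 3.95 milliseconds; n = 9.
Posterior: Gamma(7.5+9, 7.7+3.95) = Gamma(16.5, 11.65).
The predictive distribution for the next observation is Lomax; its mean is β/(α−1) = 11.65/15.5 = 0.7516.

0.7516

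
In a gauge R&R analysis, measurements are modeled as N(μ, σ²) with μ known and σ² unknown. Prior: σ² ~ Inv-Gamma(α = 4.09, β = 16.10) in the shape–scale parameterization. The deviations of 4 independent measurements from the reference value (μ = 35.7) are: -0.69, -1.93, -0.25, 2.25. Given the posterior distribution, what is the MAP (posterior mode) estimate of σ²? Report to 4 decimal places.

With known mean μ and an Inverse-Gamma(α, β) prior on σ², the Normal likelihood is conjugate: posterior is Inv-Gamma(α + n/2, β + Σ(xᵢ−μ)²/2).
Σ(xᵢ−μ)² = (-0.69)² + (-1.93)² + (-0.25)² + (2.25)² = 9.3260.
Posterior: Inv-Gamma(4.09 + 4/2, 16.10 + 9.3260/2) = Inv-Gamma(6.09, 20.76300).
Mode = β/(α+1) = 20.76300/7.09 = 2.9285.

2.9285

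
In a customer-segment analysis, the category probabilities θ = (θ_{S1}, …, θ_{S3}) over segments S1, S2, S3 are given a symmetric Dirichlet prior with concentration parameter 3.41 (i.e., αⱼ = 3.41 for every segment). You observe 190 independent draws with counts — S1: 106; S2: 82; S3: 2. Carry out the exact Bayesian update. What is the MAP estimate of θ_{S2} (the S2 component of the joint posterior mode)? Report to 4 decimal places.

The Dirichlet prior is conjugate to the Multinomial likelihood: each posterior αⱼ = prior αⱼ + observed count nⱼ.
Posterior concentration: (109.41, 85.41, 5.41), total = 200.23.
Joint mode component: (α_{S2}−1)/(Σα−K) = 84.41/197.23 = 0.4280.

0.4280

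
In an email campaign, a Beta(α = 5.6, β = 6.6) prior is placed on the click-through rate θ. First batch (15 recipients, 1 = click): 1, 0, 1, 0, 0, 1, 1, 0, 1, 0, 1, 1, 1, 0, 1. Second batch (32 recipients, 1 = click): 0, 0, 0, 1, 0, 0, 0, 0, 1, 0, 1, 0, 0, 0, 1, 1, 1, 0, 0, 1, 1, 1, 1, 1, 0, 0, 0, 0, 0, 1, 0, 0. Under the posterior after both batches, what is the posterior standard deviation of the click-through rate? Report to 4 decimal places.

0.0641

The Beta prior is conjugate to a Binomial/Bernoulli likelihood; the update adds successes to α and failures to β.
After batch 1: Beta(5.6+9, 6.6+6) = Beta(14.6, 12.6).
After batch 2: Beta(14.6+12, 12.6+20) = Beta(26.6, 32.6).
Var = αβ/((α+β)²(α+β+1)) = 26.6·32.6/(59.2²·60.2) = 0.00411017; SD = √0.00411017 = 0.0641.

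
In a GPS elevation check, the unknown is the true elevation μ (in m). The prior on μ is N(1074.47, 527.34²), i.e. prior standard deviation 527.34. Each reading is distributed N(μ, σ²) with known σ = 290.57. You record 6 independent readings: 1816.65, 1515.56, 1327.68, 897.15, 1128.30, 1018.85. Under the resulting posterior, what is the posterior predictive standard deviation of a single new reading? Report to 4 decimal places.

For Normal data with known variance σ², a Normal(μ₀, σ₀²) prior on μ is conjugate. Posterior precision = 1/σ₀² + n/σ²; posterior mean is the precision-weighted average of μ₀ and x̄.
σ₀² = 527.34² = 278087.4756, σ² = 290.57² = 84430.9249; σ² + n·σ₀² = 84430.9249 + 6·278087.4756 = 1752955.7785.
Posterior precision = 1/σ₀² + n/σ² = 1/278087.4756 + 6/84430.9249 = (σ² + n·σ₀²)/(σ₀²σ²) = 1752955.7785/(278087.4756·84430.9249); posterior variance σₙ² = σ₀²σ²/(σ² + n·σ₀²) = 278087.4756·84430.9249/1752955.7785 = 13394.053094.
Predictive variance for one new observation = σₙ² + σ² = 278087.4756·84430.9249/1752955.7785 + 84430.9249 = σ²·(σ₀² + 1752955.7785)/1752955.7785 = 84430.9249·2031043.2541/1752955.7785 = 97824.977994; SD = √(84430.9249·2031043.2541/1752955.7785) = 312.7698.

312.7698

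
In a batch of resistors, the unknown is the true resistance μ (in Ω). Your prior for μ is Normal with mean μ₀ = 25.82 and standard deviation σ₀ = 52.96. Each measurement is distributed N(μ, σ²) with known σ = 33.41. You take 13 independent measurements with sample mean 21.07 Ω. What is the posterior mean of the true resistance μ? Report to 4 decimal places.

21.2111

For Normal data with known variance σ², a Normal(μ₀, σ₀²) prior on μ is conjugate. Posterior precision = 1/σ₀² + n/σ²; posterior mean is the precision-weighted average of μ₀ and x̄.
n·x̄ = 13·21.07 = 273.91.
σ₀² = 52.96² = 2804.7616, σ² = 33.41² = 1116.2281; σ² + n·σ₀² = 1116.2281 + 13·2804.7616 = 37578.1289.
Posterior mean = (μ₀/σ₀² + n·x̄/σ²)/(1/σ₀² + n/σ²) = (σ²·μ₀ + σ₀²·n·x̄)/(σ² + n·σ₀²) = (1116.2281·25.82 + 2804.7616·273.91)/37578.1289 = 797073.259398/37578.1289 = 21.2111.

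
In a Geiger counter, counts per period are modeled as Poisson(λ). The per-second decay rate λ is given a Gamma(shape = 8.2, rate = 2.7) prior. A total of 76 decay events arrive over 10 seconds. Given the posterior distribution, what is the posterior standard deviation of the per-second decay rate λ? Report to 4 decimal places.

0.7225

With a Gamma(shape α, rate β) prior, the Poisson likelihood is conjugate: the posterior is Gamma(α + ΣXᵢ, β + n).
Posterior: Gamma(α+S, β+n) = Gamma(8.2+76, 2.7+10) = Gamma(84.2, 12.7).
SD = √α/β = √84.2/12.7 = 0.7225.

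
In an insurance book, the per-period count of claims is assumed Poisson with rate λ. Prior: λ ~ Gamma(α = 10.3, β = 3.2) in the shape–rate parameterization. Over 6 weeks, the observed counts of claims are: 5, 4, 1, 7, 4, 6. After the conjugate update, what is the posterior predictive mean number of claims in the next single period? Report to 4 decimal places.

4.0543

With a Gamma(shape α, rate β) prior, the Poisson likelihood is conjugate: the posterior is Gamma(α + ΣXᵢ, β + n).
Sum of counts S = 27 over n = 6 weeks.
Posterior: Gamma(α+S, β+n) = Gamma(10.3+27, 3.2+6) = Gamma(37.3, 9.2).
The predictive distribution for one future period is NegBinom with mean α/β = 4.0543.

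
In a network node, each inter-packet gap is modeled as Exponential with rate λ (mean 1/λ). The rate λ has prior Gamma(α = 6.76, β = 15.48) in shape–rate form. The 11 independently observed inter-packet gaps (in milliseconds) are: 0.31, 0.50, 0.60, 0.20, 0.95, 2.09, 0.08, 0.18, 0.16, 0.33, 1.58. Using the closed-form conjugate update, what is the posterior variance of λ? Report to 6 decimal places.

With a Gamma(shape α, rate β) prior on the exponential rate λ, the posterior after n observations with total T = Σxᵢ is Gamma(α+n, β+T).
Sum of observations T = 6.98 milliseconds; n = 11.
Posterior: Gamma(6.76+11, 15.48+6.98) = Gamma(17.76, 22.46).
Var = α/β² = 0.035207.

0.035207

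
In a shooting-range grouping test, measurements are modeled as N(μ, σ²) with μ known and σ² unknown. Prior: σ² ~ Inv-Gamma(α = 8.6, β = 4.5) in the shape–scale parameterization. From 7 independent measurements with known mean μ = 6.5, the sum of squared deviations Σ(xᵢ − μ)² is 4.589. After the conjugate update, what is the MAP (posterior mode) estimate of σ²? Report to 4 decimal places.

With known mean μ and an Inverse-Gamma(α, β) prior on σ², the Normal likelihood is conjugate: posterior is Inv-Gamma(α + n/2, β + Σ(xᵢ−μ)²/2).
Posterior: Inv-Gamma(8.6 + 7/2, 4.5 + 4.589/2) = Inv-Gamma(12.10, 6.7945).
Mode = β/(α+1) = 6.7945/13.10 = 0.5187.

0.5187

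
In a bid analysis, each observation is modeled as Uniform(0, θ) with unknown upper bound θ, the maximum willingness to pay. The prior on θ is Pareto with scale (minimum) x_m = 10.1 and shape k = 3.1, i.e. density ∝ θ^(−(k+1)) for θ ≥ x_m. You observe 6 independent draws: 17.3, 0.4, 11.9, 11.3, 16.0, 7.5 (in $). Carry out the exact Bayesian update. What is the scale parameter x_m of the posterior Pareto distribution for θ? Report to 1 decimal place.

A Pareto(scale x_m, shape k) prior on the upper bound θ of Uniform(0, θ) is conjugate: posterior is Pareto(max(x_m, max xᵢ), k + n).
Sample maximum = 17.3; prior scale x_m = 10.1 → posterior scale = max = 17.3.
Posterior shape = 3.1 + 6 = 9.1.
Posterior scale x_m = 17.3.

17.3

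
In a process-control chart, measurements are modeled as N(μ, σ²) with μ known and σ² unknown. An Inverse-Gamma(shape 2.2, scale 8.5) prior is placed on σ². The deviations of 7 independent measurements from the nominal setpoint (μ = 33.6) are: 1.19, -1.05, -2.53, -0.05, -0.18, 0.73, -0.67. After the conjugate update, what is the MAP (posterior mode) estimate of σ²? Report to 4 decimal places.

With known mean μ and an Inverse-Gamma(α, β) prior on σ², the Normal likelihood is conjugate: posterior is Inv-Gamma(α + n/2, β + Σ(xᵢ−μ)²/2).
Σ(xᵢ−μ)² = (1.19)² + (-1.05)² + (-2.53)² + (-0.05)² + (-0.18)² + (0.73)² + (-0.67)² = 9.9362.
Posterior: Inv-Gamma(2.2 + 7/2, 8.5 + 9.9362/2) = Inv-Gamma(5.70, 13.46810).
Mode = β/(α+1) = 13.46810/6.70 = 2.0102.

2.0102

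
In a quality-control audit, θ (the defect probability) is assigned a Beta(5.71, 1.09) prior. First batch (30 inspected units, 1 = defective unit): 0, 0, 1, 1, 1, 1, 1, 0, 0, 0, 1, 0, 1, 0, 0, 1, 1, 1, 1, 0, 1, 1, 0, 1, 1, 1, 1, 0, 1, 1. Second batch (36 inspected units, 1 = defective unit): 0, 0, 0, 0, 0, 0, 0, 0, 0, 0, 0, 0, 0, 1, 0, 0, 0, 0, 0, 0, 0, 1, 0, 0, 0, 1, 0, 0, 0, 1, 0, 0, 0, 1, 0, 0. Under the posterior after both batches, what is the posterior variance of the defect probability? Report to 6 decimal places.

0.003273

The Beta prior is conjugate to a Binomial/Bernoulli likelihood; the update adds successes to α and failures to β.
After batch 1: Beta(5.71+19, 1.09+11) = Beta(24.71, 12.09).
After batch 2: Beta(24.71+5, 12.09+31) = Beta(29.71, 43.09).
Var = αβ/((α+β)²(α+β+1)) = 29.71·43.09/(72.80²·73.80) = 0.003273.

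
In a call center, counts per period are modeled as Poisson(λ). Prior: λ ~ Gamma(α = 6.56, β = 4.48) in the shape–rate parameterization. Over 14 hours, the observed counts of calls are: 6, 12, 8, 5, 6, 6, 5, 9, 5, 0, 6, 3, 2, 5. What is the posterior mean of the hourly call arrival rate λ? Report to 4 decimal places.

With a Gamma(shape α, rate β) prior, the Poisson likelihood is conjugate: the posterior is Gamma(α + ΣXᵢ, β + n).
Sum of counts S = 78 over n = 14 hours.
Posterior: Gamma(α+S, β+n) = Gamma(6.56+78, 4.48+14) = Gamma(84.56, 18.48).
Posterior mean = α/β = 84.56/18.48 = 4.5758.

4.5758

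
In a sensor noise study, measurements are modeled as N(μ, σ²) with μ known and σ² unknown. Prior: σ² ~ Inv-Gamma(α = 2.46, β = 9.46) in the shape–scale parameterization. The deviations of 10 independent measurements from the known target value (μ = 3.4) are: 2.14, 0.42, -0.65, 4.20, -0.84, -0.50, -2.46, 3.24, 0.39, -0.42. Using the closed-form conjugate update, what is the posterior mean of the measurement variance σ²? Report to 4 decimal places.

With known mean μ and an Inverse-Gamma(α, β) prior on σ², the Normal likelihood is conjugate: posterior is Inv-Gamma(α + n/2, β + Σ(xᵢ−μ)²/2).
Σ(xᵢ−μ)² = (2.14)² + (0.42)² + (-0.65)² + (4.20)² + (-0.84)² + (-0.50)² + (-2.46)² + (3.24)² + (0.39)² + (-0.42)² = 40.6518.
Posterior: Inv-Gamma(2.46 + 10/2, 9.46 + 40.6518/2) = Inv-Gamma(7.46, 29.78590).
E[σ²|data] = β/(α−1) = 29.78590/6.46 = 4.6108.

4.6108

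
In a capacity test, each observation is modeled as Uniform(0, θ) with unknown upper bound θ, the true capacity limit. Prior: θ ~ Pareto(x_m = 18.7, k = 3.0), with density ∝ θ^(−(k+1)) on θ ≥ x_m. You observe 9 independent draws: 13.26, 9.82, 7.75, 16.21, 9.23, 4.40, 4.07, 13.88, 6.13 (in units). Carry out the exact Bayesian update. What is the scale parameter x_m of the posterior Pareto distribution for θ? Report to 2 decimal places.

18.70

A Pareto(scale x_m, shape k) prior on the upper bound θ of Uniform(0, θ) is conjugate: posterior is Pareto(max(x_m, max xᵢ), k + n).
Sample maximum = 16.21; prior scale x_m = 18.7 → posterior scale = max = 18.70.
Posterior shape = 3.0 + 9 = 12.0.
Posterior scale x_m = 18.70.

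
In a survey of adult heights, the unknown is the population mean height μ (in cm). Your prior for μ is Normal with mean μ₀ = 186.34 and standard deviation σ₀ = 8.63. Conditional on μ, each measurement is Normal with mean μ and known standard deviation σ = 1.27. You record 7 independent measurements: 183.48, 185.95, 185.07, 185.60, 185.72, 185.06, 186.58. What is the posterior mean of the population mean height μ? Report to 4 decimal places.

185.3545

For Normal data with known variance σ², a Normal(μ₀, σ₀²) prior on μ is conjugate. Posterior precision = 1/σ₀² + n/σ²; posterior mean is the precision-weighted average of μ₀ and x̄.
Σxᵢ = 183.48 + 185.95 + 185.07 + 185.60 + 185.72 + 185.06 + 186.58 = 1297.46, so n·x̄ = 1297.46.
σ₀² = 8.63² = 74.4769, σ² = 1.27² = 1.6129; σ² + n·σ₀² = 1.6129 + 7·74.4769 = 522.9512.
Posterior mean = (μ₀/σ₀² + n·x̄/σ²)/(1/σ₀² + n/σ²) = (σ²·μ₀ + σ₀²·n·x̄)/(σ² + n·σ₀²) = (1.6129·186.34 + 74.4769·1297.46)/522.9512 = 96931.34646/522.9512 = 185.3545.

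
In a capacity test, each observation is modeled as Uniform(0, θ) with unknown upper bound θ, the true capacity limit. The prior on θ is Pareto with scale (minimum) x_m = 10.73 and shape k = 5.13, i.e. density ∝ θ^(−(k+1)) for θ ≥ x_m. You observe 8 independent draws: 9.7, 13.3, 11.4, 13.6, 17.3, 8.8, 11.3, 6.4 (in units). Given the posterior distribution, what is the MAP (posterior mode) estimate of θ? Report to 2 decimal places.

A Pareto(scale x_m, shape k) prior on the upper bound θ of Uniform(0, θ) is conjugate: posterior is Pareto(max(x_m, max xᵢ), k + n).
Sample maximum = 17.3; prior scale x_m = 10.73 → posterior scale = max = 17.30.
Posterior shape = 5.13 + 8 = 13.13.
The Pareto density is decreasing on [x_m, ∞), so the mode is x_m = 17.30.

17.30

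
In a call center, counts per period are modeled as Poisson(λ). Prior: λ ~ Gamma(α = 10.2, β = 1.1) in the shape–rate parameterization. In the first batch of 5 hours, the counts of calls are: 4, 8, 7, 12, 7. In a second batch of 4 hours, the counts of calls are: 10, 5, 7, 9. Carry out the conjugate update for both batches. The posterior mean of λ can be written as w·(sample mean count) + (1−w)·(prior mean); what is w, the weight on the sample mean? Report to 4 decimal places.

With a Gamma(shape α, rate β) prior, the Poisson likelihood is conjugate: the posterior is Gamma(α + ΣXᵢ, β + n).
Total number of hours: n = 5 + 4 = 9.
Posterior mean = (α₀+S)/(β₀+n) = [n/(β₀+n)]·(S/n) + [β₀/(β₀+n)]·(α₀/β₀), so only n and β₀ enter the weight.
Weight on data w = n/(β₀+n) = 9/(1.1+9) = 9/10.1 = 0.8911.

0.8911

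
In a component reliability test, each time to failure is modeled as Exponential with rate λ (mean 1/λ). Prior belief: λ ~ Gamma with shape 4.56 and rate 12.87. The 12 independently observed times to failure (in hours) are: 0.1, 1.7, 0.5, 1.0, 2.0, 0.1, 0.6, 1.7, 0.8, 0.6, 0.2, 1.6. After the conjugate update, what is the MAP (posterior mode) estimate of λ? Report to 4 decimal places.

With a Gamma(shape α, rate β) prior on the exponential rate λ, the posterior after n observations with total T = Σxᵢ is Gamma(α+n, β+T).
Sum of observations T = 10.9 hours; n = 12.
Posterior: Gamma(4.56+12, 12.87+10.9) = Gamma(16.56, 23.77).
Mode = (α−1)/β = 0.6546.

0.6546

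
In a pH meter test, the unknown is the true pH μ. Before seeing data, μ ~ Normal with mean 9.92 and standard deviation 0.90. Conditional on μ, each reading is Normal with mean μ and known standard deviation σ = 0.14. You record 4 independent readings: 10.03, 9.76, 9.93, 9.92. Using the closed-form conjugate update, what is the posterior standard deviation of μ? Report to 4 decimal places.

0.0698

For Normal data with known variance σ², a Normal(μ₀, σ₀²) prior on μ is conjugate. Posterior precision = 1/σ₀² + n/σ²; posterior mean is the precision-weighted average of μ₀ and x̄.
σ₀² = 0.90² = 0.81, σ² = 0.14² = 0.0196; σ² + n·σ₀² = 0.0196 + 4·0.81 = 3.2596.
Posterior precision = 1/σ₀² + n/σ² = 1/0.81 + 4/0.0196 = (σ² + n·σ₀²)/(σ₀²σ²) = 3.2596/(0.81·0.0196); posterior variance σₙ² = σ₀²σ²/(σ² + n·σ₀²) = 0.81·0.0196/3.2596 = 0.004871.
Posterior SD = √σₙ² = √(0.81·0.0196/3.2596) = 0.0698.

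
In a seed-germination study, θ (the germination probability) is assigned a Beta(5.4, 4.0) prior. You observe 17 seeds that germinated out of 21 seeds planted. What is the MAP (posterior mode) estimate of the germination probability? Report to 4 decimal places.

The Beta prior is conjugate to a Binomial/Bernoulli likelihood; the update adds successes to α and failures to β.
Posterior: Beta(α+k, β+n−k) = Beta(5.4+17, 4.0+4) = Beta(22.4, 8.0).
Mode of Beta(a,b) for a,b>1 is (a−1)/(a+b−2) = 21.4/28.4 = 0.7535.

0.7535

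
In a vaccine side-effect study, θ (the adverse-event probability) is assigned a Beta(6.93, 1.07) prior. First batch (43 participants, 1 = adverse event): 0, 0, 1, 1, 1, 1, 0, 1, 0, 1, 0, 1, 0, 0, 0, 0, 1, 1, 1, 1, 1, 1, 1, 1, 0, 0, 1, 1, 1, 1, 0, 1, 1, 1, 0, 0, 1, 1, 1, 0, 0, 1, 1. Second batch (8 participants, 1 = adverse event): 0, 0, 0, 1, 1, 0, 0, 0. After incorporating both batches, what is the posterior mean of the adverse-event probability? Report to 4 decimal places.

The Beta prior is conjugate to a Binomial/Bernoulli likelihood; the update adds successes to α and failures to β.
After batch 1: Beta(6.93+27, 1.07+16) = Beta(33.93, 17.07).
After batch 2: Beta(33.93+2, 17.07+6) = Beta(35.93, 23.07).
Posterior mean = α/(α+β) = 35.93/59.00 = 0.6090.

0.6090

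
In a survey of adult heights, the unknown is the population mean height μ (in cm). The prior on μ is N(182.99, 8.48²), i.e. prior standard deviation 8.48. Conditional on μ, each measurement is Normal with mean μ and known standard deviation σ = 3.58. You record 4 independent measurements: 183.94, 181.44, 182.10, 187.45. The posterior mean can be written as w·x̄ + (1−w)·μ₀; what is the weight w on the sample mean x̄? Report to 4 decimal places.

For Normal data with known variance σ², a Normal(μ₀, σ₀²) prior on μ is conjugate. Posterior precision = 1/σ₀² + n/σ²; posterior mean is the precision-weighted average of μ₀ and x̄.
σ₀² = 8.48² = 71.9104, σ² = 3.58² = 12.8164. Prior precision 1/σ₀² = 1/71.9104; data precision n/σ² = 4/12.8164.
w = (n/σ²)/(1/σ₀² + n/σ²) = n·σ₀²/(σ² + n·σ₀²) = 4·71.9104/(12.8164 + 4·71.9104) = 287.6416/300.458 = 0.9573.

0.9573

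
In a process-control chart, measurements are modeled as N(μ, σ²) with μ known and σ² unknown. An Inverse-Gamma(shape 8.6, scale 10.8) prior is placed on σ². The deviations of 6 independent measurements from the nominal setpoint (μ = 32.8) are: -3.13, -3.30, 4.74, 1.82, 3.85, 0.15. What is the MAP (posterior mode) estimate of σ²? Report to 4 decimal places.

3.2902

With known mean μ and an Inverse-Gamma(α, β) prior on σ², the Normal likelihood is conjugate: posterior is Inv-Gamma(α + n/2, β + Σ(xᵢ−μ)²/2).
Σ(xᵢ−μ)² = (-3.13)² + (-3.30)² + (4.74)² + (1.82)² + (3.85)² + (0.15)² = 61.3119.
Posterior: Inv-Gamma(8.6 + 6/2, 10.8 + 61.3119/2) = Inv-Gamma(11.60, 41.45595).
Mode = β/(α+1) = 41.45595/12.60 = 3.2902.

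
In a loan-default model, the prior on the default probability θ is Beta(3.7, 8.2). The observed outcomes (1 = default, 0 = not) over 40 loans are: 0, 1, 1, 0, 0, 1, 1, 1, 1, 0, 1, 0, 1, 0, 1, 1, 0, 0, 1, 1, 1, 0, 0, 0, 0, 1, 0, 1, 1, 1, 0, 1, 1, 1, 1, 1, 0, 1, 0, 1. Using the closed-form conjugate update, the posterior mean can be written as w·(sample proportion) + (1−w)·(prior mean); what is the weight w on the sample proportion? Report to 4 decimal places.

0.7707

The Beta prior is conjugate to a Binomial/Bernoulli likelihood; the update adds successes to α and failures to β.
Posterior mean = (α₀+k)/(α₀+β₀+n) = [n/(α₀+β₀+n)]·(k/n) + [(α₀+β₀)/(α₀+β₀+n)]·α₀/(α₀+β₀), so only n and the prior enter the weight.
The weight on the data is w = n/(α₀+β₀+n) = 40/(3.7+8.2+40) = 40/51.9 = 0.7707.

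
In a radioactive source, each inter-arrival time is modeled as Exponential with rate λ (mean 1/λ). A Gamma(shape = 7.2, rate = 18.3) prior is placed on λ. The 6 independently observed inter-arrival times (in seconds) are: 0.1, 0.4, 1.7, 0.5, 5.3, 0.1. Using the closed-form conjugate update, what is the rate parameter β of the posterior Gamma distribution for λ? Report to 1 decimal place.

With a Gamma(shape α, rate β) prior on the exponential rate λ, the posterior after n observations with total T = Σxᵢ is Gamma(α+n, β+T).
Sum of observations T = 8.1 seconds; n = 6.
Posterior: Gamma(7.2+6, 18.3+8.1) = Gamma(13.2, 26.4).
Posterior β = 26.4.

26.4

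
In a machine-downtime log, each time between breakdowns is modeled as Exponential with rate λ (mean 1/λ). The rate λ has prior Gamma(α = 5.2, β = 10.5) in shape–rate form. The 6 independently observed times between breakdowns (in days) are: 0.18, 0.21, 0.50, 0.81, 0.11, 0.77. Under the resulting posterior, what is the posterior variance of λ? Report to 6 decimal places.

0.065464

With a Gamma(shape α, rate β) prior on the exponential rate λ, the posterior after n observations with total T = Σxᵢ is Gamma(α+n, β+T).
Sum of observations T = 2.58 days; n = 6.
Posterior: Gamma(5.2+6, 10.5+2.58) = Gamma(11.2, 13.08).
Var = α/β² = 0.065464.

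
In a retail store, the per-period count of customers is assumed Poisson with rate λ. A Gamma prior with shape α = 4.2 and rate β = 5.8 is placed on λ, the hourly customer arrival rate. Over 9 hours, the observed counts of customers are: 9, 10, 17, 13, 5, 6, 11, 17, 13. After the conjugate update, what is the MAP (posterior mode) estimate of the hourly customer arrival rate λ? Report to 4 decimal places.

With a Gamma(shape α, rate β) prior, the Poisson likelihood is conjugate: the posterior is Gamma(α + ΣXᵢ, β + n).
Sum of counts S = 101 over n = 9 hours.
Posterior: Gamma(α+S, β+n) = Gamma(4.2+101, 5.8+9) = Gamma(105.2, 14.8).
Mode of Gamma(α,β) for α≥1 is (α−1)/β = 104.2/14.8 = 7.0405.

7.0405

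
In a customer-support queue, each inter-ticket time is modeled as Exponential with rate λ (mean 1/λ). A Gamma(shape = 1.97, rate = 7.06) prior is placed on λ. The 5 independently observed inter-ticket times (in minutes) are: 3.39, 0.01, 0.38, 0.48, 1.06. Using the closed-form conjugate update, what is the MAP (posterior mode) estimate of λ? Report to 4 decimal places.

0.4822

With a Gamma(shape α, rate β) prior on the exponential rate λ, the posterior after n observations with total T = Σxᵢ is Gamma(α+n, β+T).
Sum of observations T = 5.32 minutes; n = 5.
Posterior: Gamma(1.97+5, 7.06+5.32) = Gamma(6.97, 12.38).
Mode = (α−1)/β = 0.4822.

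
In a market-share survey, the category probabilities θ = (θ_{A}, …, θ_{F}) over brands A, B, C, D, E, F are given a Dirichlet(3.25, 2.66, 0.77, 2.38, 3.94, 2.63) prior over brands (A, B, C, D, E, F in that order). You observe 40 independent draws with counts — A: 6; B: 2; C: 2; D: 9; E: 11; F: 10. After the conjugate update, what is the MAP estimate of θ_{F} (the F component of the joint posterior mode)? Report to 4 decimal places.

0.2343

The Dirichlet prior is conjugate to the Multinomial likelihood: each posterior αⱼ = prior αⱼ + observed count nⱼ.
Posterior concentration: (9.25, 4.66, 2.77, 11.38, 14.94, 12.63), total = 55.63.
Joint mode component: (α_{F}−1)/(Σα−K) = 11.63/49.63 = 0.2343.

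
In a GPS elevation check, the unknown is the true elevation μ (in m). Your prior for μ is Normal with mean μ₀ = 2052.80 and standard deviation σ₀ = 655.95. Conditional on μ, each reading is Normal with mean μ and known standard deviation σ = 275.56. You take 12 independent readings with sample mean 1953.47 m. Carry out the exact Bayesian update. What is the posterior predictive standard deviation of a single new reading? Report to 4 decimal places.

286.6520

For Normal data with known variance σ², a Normal(μ₀, σ₀²) prior on μ is conjugate. Posterior precision = 1/σ₀² + n/σ²; posterior mean is the precision-weighted average of μ₀ and x̄.
σ₀² = 655.95² = 430270.4025, σ² = 275.56² = 75933.3136; σ² + n·σ₀² = 75933.3136 + 12·430270.4025 = 5239178.1436.
Posterior precision = 1/σ₀² + n/σ² = 1/430270.4025 + 12/75933.3136 = (σ² + n·σ₀²)/(σ₀²σ²) = 5239178.1436/(430270.4025·75933.3136); posterior variance σₙ² = σ₀²σ²/(σ² + n·σ₀²) = 430270.4025·75933.3136/5239178.1436 = 6236.065373.
Predictive variance for one new observation = σₙ² + σ² = 430270.4025·75933.3136/5239178.1436 + 75933.3136 = σ²·(σ₀² + 5239178.1436)/5239178.1436 = 75933.3136·5669448.5461/5239178.1436 = 82169.378973; SD = √(75933.3136·5669448.5461/5239178.1436) = 286.6520.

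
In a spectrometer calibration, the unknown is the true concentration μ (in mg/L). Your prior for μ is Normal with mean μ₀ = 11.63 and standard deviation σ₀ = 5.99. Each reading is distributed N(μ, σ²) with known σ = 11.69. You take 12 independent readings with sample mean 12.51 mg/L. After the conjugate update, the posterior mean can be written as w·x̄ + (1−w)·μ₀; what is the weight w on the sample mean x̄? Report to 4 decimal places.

For Normal data with known variance σ², a Normal(μ₀, σ₀²) prior on μ is conjugate. Posterior precision = 1/σ₀² + n/σ²; posterior mean is the precision-weighted average of μ₀ and x̄.
σ₀² = 5.99² = 35.8801, σ² = 11.69² = 136.6561. Prior precision 1/σ₀² = 1/35.8801; data precision n/σ² = 12/136.6561.
w = (n/σ²)/(1/σ₀² + n/σ²) = n·σ₀²/(σ² + n·σ₀²) = 12·35.8801/(136.6561 + 12·35.8801) = 430.5612/567.2173 = 0.7591.

0.7591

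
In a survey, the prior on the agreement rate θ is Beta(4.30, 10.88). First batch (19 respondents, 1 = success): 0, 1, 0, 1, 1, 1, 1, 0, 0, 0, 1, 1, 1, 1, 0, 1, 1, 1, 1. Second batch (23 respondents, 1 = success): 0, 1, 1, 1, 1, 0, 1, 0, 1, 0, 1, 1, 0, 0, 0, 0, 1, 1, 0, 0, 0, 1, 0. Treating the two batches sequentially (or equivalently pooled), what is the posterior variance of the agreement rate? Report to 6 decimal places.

0.004297

The Beta prior is conjugate to a Binomial/Bernoulli likelihood; the update adds successes to α and failures to β.
After batch 1: Beta(4.30+13, 10.88+6) = Beta(17.30, 16.88).
After batch 2: Beta(17.30+11, 16.88+12) = Beta(28.30, 28.88).
Var = αβ/((α+β)²(α+β+1)) = 28.30·28.88/(57.18²·58.18) = 0.004297.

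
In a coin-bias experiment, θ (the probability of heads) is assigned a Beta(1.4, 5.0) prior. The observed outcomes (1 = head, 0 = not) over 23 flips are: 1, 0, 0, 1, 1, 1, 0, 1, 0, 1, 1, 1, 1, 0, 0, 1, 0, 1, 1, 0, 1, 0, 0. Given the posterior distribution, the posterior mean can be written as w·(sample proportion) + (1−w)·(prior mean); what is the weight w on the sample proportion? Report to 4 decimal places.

The Beta prior is conjugate to a Binomial/Bernoulli likelihood; the update adds successes to α and failures to β.
Posterior mean = (α₀+k)/(α₀+β₀+n) = [n/(α₀+β₀+n)]·(k/n) + [(α₀+β₀)/(α₀+β₀+n)]·α₀/(α₀+β₀), so only n and the prior enter the weight.
The weight on the data is w = n/(α₀+β₀+n) = 23/(1.4+5.0+23) = 23/29.4 = 0.7823.

0.7823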